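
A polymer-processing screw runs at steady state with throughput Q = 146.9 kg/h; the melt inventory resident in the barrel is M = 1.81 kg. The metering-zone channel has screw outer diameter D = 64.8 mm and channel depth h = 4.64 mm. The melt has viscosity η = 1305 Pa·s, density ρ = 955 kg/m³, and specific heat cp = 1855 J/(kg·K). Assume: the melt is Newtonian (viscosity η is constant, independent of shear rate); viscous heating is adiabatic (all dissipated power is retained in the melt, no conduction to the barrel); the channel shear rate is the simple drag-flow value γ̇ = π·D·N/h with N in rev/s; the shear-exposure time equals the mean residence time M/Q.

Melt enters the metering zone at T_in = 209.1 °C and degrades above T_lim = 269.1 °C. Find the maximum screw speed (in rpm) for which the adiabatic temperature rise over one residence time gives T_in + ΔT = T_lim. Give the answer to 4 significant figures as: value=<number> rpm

Throughput in SI: Q_s = 146.9 kg/h ÷ 3600 s/h = 0.0408056 kg/s
t_res = M / Q_s = 1.81 / 0.0408056 = 44.3567 s
Geometry in SI: D = 64.8 mm → 0.0648 m, h = 4.64 mm → 0.00464 m
ΔT_a = T_lim − T_in = 269.1 − 209.1 = 60 K
Invert ΔT = ηγ̇²t_res/(ρcp) for γ̇: γ̇_max² = ΔT_a ρ cp / (η t_res) = 60·955·1855 / (1305·44.3567) = 1836.24 s⁻²
γ̇_max = √1836.24 = 42.8513 s⁻¹
N_max = γ̇_max h / (πD) = 42.8513·0.00464/(π·0.0648) = 0.976692 rev/s → ×60 = 58.6015 rpm

value=58.60 rpm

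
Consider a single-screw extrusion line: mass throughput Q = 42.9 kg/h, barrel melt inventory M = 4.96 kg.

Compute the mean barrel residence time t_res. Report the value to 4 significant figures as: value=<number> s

value=416.2 s

Convert throughput: Q = 42.9 kg/h = 42.9/3600 = 0.0119167 kg/s
t_res = M / Q_s = 4.96 ÷ 0.0119167 = 416.224 s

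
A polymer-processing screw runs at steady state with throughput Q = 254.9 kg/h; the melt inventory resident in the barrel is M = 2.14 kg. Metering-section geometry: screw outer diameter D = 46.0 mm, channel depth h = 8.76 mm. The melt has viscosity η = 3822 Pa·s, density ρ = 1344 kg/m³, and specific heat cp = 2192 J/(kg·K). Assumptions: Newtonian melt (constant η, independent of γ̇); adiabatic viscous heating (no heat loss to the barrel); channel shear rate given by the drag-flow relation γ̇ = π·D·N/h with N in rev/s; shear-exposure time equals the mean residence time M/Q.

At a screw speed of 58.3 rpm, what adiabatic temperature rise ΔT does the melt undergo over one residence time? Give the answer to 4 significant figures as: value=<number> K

Q_s = Q / 3600 = 254.9 / 3600 = 0.0708056 kg/s
t_res = M / Q_s = 2.14 ÷ 0.0708056 = 30.2236 s
Convert to SI: D = 0.046 m, h = 0.00876 m, N = 58.3/60 = 0.971667 rev/s
γ̇ = π D N / h = (π)(0.046)(0.971667) / 0.00876 = 16.0295 s⁻¹
Adiabatic rise: ΔT = η γ̇² t_res / (ρ cp) = 3822·(16.0295)²·30.2236 / (1344·2192) = 10.0749 K

value=10.07 K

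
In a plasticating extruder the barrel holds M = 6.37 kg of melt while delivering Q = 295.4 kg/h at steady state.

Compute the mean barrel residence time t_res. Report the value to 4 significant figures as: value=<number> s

value=77.63 s

Q_s = Q / 3600 = 295.4 / 3600 = 0.0820556 kg/s
t_res = M / Q_s = 6.37 ÷ 0.0820556 = 77.6303 s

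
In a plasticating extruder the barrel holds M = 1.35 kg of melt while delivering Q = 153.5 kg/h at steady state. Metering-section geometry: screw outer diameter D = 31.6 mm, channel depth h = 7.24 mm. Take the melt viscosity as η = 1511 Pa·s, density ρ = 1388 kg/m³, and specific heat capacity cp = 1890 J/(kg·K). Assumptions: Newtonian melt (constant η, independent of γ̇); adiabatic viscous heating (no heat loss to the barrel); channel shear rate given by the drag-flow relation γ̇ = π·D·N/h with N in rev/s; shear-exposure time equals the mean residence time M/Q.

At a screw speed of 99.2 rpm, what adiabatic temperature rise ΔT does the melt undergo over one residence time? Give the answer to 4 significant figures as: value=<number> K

Q_s = Q / 3600 = 153.5 / 3600 = 0.0426389 kg/s
t_res = M / Q_s = 1.35 ÷ 0.0426389 = 31.6612 s
Convert to SI: D = 0.0316 m, h = 0.00724 m, N = 99.2/60 = 1.65333 rev/s
γ̇ = π·D·N / h = π · 0.0316 · 1.65333 / 0.00724 = 22.6704 s⁻¹
ΔT = η·γ̇²·t_res / (ρ·cp) = 1511 · (22.6704)² · 31.6612 / (1388 · 1890) = 9.37257 K

value=9.373 K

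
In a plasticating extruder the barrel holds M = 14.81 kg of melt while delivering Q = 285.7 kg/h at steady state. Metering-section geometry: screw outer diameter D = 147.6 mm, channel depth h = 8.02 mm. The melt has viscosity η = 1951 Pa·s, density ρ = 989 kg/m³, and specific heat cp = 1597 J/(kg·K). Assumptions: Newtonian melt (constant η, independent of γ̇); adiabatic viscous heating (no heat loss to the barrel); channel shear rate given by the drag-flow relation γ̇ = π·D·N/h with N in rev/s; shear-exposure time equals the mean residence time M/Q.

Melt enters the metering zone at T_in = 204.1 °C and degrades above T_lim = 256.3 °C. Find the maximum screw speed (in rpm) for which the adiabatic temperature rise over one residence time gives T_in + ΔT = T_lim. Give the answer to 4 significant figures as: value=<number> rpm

value=15.62 rpm

Throughput in SI: Q_s = 285.7 kg/h ÷ 3600 s/h = 0.0793611 kg/s
Mean residence time: t_res = M/Q_s = 14.81 kg / 0.0793611 kg/s = 186.615 s
D = 147.6 mm = 0.1476 m;  h = 8.02 mm = 0.00802 m
Allowable rise: ΔT_a = T_lim − T_in = 256.3 − 204.1 = 52.2 K
Invert ΔT = ηγ̇²t_res/(ρcp) for γ̇: γ̇_max² = ΔT_a ρ cp / (η t_res) = 52.2·989·1597 / (1951·186.615) = 226.447 s⁻²
γ̇_max = sqrt(226.447) = 15.0482 s⁻¹
Solve γ̇ = πDN/h for N: N_max = γ̇_max·h/(π·D) = 15.0482 × 0.00802 / (π × 0.1476) = 0.260269 rev/s = 15.6161 rpm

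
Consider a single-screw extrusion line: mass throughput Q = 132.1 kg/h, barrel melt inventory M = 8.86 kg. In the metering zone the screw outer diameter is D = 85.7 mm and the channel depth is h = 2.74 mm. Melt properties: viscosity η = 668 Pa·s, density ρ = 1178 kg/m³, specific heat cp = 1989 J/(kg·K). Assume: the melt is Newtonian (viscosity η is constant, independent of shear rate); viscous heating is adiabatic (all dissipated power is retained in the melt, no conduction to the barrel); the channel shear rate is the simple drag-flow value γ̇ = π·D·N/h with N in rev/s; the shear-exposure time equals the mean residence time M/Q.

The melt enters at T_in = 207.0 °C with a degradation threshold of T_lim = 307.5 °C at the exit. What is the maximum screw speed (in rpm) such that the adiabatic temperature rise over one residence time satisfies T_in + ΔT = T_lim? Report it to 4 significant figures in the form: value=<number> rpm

Throughput in SI: Q_s = 132.1 kg/h ÷ 3600 s/h = 0.0366944 kg/s
t_res = M / Q_s = 8.86 / 0.0366944 = 241.453 s
Convert to metres: D = 0.0857 m, h = 0.00274 m
ΔT_a = T_lim − T_in = 307.5 °C − 207.0 °C = 100.5 K
γ̇_max² = ΔT_a·ρ·cp/(η·t_res) = 100.5·1178·1989/(668·241.453) = 1459.94 s⁻²
γ̇_max = √1459.94 = 38.2092 s⁻¹
N_max = γ̇_max h / (πD) = 38.2092·0.00274/(π·0.0857) = 0.388855 rev/s → ×60 = 23.3313 rpm

value=23.33 rpm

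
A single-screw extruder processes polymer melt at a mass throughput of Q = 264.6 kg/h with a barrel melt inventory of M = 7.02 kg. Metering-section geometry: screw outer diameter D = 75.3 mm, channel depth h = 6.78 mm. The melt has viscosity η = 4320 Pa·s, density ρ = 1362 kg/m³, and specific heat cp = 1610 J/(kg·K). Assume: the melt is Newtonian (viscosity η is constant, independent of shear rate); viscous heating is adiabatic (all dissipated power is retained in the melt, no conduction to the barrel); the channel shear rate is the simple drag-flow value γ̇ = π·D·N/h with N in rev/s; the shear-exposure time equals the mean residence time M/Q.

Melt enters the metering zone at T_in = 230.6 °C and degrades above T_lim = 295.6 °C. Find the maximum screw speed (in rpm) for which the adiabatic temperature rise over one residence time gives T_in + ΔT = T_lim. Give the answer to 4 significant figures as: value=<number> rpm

value=31.96 rpm

Q_s = Q / 3600 = 264.6 / 3600 = 0.0735 kg/s
t_res = M / Q_s = 7.02 / 0.0735 = 95.5102 s
D = 75.3 mm = 0.0753 m;  h = 6.78 mm = 0.00678 m
Allowable rise: ΔT_a = T_lim − T_in = 295.6 − 230.6 = 65 K
γ̇_max² = ΔT_a·ρ·cp/(η·t_res) = 65·1362·1610/(4320·95.5102) = 345.448 s⁻²
Take the square root: γ̇_max = √(345.448) = 18.5862 s⁻¹
N_max = γ̇_max h / (πD) = 18.5862·0.00678/(π·0.0753) = 0.532692 rev/s → ×60 = 31.9615 rpm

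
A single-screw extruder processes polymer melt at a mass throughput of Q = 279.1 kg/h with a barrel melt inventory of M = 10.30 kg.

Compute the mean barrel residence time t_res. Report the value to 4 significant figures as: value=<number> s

Q_s = Q / 3600 = 279.1 / 3600 = 0.0775278 kg/s
t_res = M / Q_s = 10.30 / 0.0775278 = 132.856 s

value=132.9 s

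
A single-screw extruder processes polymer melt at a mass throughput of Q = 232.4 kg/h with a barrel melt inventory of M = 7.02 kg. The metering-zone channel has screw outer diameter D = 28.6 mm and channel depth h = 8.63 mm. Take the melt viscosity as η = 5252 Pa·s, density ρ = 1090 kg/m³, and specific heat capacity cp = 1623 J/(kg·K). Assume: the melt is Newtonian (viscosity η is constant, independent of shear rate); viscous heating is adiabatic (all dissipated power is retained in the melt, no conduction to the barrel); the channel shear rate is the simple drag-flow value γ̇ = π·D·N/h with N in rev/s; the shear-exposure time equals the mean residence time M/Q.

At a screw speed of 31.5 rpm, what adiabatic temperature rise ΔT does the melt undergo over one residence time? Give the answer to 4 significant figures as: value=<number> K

value=9.645 K

Throughput in SI: Q_s = 232.4 kg/h ÷ 3600 s/h = 0.0645556 kg/s
t_res = M / Q_s = 7.02 ÷ 0.0645556 = 108.744 s
Convert to SI: D = 0.0286 m, h = 0.00863 m, N = 31.5/60 = 0.525 rev/s
γ̇ = π·D·N / h = π · 0.0286 · 0.525 / 0.00863 = 5.46593 s⁻¹
Adiabatic rise: ΔT = η γ̇² t_res / (ρ cp) = 5252·(5.46593)²·108.744 / (1090·1623) = 9.64522 K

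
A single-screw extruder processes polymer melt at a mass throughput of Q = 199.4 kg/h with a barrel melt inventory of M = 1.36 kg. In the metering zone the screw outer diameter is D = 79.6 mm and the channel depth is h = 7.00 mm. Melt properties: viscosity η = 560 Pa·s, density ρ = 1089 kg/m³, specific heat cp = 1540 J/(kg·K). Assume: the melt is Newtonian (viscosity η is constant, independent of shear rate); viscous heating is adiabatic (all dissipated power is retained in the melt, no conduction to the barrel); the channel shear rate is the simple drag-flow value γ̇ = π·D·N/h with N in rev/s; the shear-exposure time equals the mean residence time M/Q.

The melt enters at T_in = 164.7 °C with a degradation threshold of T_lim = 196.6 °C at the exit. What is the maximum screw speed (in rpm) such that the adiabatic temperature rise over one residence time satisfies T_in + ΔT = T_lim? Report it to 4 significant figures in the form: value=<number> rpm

Q_s = Q / 3600 = 199.4 / 3600 = 0.0553889 kg/s
Mean residence time: t_res = M/Q_s = 1.36 kg / 0.0553889 kg/s = 24.5537 s
Convert to metres: D = 0.0796 m, h = 0.007 m
ΔT_a = T_lim − T_in = 196.6 °C − 164.7 °C = 31.9 K
γ̇_max² = ΔT_a·ρ·cp / (η·t_res) = [31.9 × 1089 × 1540] / [560 × 24.5537] = 3890.77 s⁻²
γ̇_max = √3890.77 = 62.376 s⁻¹
Solve γ̇ = πDN/h for N: N_max = γ̇_max·h/(π·D) = 62.376 × 0.007 / (π × 0.0796) = 1.74603 rev/s = 104.762 rpm

value=104.8 rpm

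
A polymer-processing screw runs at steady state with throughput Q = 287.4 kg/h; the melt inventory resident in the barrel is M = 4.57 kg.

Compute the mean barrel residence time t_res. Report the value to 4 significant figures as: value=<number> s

value=57.24 s

Throughput in SI: Q_s = 287.4 kg/h ÷ 3600 s/h = 0.0798333 kg/s
Mean residence time: t_res = M/Q_s = 4.57 kg / 0.0798333 kg/s = 57.2443 s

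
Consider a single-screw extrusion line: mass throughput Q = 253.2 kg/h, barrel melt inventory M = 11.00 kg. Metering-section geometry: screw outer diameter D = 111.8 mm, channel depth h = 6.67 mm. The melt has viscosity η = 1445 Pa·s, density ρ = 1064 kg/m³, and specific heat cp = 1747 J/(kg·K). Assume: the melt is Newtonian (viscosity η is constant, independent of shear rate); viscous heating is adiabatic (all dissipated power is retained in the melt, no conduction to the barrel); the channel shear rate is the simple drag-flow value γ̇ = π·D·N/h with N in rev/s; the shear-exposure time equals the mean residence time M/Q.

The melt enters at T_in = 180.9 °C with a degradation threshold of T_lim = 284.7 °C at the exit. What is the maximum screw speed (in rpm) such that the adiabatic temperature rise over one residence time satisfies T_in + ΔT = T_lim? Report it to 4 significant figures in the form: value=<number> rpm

Convert throughput: Q = 253.2 kg/h = 253.2/3600 = 0.0703333 kg/s
t_res = M / Q_s = 11.00 / 0.0703333 = 156.398 s
Geometry in SI: D = 111.8 mm → 0.1118 m, h = 6.67 mm → 0.00667 m
Allowable rise: ΔT_a = T_lim − T_in = 284.7 − 180.9 = 103.8 K
γ̇_max² = ΔT_a·ρ·cp/(η·t_res) = 103.8·1064·1747/(1445·156.398) = 853.754 s⁻²
γ̇_max = √853.754 = 29.2191 s⁻¹
N_max = γ̇_max·h / (π·D) = 29.2191 · 0.00667 / (π · 0.1118) = 0.554882 rev/s = 33.2929 rpm

value=33.29 rpm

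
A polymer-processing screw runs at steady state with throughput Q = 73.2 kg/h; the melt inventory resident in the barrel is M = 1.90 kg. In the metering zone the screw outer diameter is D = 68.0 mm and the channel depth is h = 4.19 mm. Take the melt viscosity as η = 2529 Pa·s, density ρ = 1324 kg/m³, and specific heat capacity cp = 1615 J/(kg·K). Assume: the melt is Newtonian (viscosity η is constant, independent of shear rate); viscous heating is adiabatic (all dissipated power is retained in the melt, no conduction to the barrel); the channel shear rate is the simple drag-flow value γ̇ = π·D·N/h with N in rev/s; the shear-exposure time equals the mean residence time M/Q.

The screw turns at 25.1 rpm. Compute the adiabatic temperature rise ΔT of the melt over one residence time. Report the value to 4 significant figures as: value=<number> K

value=50.28 K

Q_s = Q / 3600 = 73.2 / 3600 = 0.0203333 kg/s
Mean residence time: t_res = M/Q_s = 1.90 kg / 0.0203333 kg/s = 93.4426 s
Geometry in metres: D = 68.0 mm → 0.068 m, h = 4.19 mm → 0.00419 m; screw speed N = 25.1 rpm = 0.418333 rev/s
γ̇ = π·D·N / h = π · 0.068 · 0.418333 / 0.00419 = 21.3288 s⁻¹
ΔT = η·γ̇²·t_res/(ρ·cp) = [2529 × 21.3288² × 93.4426] / [1324 × 1615] = 50.2768 K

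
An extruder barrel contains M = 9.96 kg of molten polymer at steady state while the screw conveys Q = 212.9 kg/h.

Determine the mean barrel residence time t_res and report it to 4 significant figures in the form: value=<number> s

Throughput in SI: Q_s = 212.9 kg/h ÷ 3600 s/h = 0.0591389 kg/s
Mean residence time: t_res = M/Q_s = 9.96 kg / 0.0591389 kg/s = 168.417 s

value=168.4 s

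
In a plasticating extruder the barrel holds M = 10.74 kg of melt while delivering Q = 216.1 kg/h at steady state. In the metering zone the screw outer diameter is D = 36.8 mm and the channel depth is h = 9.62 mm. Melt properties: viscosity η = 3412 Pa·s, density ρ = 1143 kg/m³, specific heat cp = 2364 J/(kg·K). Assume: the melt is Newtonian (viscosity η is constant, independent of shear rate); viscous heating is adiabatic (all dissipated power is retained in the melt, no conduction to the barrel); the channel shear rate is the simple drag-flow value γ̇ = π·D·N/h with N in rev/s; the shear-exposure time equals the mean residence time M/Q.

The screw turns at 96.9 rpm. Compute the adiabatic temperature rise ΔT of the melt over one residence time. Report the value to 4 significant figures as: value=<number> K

value=85.11 K

Q_s = Q / 3600 = 216.1 / 3600 = 0.0600278 kg/s
t_res = M / Q_s = 10.74 / 0.0600278 = 178.917 s
Convert to SI: D = 0.0368 m, h = 0.00962 m, N = 96.9/60 = 1.615 rev/s
Shear rate: γ̇ = πDN/h = π·0.0368·1.615/0.00962 = 19.4086 s⁻¹
Adiabatic rise: ΔT = η γ̇² t_res / (ρ cp) = 3412·(19.4086)²·178.917 / (1143·2364) = 85.1055 K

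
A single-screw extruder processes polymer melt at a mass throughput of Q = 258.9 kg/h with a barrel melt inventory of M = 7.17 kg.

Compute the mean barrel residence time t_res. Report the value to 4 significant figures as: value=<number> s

value=99.70 s

Throughput in SI: Q_s = 258.9 kg/h ÷ 3600 s/h = 0.0719167 kg/s
t_res = M / Q_s = 7.17 / 0.0719167 = 99.6987 s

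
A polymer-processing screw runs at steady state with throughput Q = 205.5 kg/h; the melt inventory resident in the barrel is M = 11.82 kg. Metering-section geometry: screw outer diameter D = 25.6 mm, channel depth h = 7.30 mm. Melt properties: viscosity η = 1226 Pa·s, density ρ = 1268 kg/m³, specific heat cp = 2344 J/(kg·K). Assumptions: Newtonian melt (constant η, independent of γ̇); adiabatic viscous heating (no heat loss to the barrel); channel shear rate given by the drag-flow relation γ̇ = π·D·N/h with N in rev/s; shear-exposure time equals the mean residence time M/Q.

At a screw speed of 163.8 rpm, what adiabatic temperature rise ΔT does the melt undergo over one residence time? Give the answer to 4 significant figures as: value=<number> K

value=77.26 K

Convert throughput: Q = 205.5 kg/h = 205.5/3600 = 0.0570833 kg/s
Mean residence time: t_res = M/Q_s = 11.82 kg / 0.0570833 kg/s = 207.066 s
D = 25.6 mm = 0.0256 m;  h = 7.30 mm = 0.0073 m;  N = 163.8 rpm / 60 = 2.73 rev/s
Shear rate: γ̇ = πDN/h = π·0.0256·2.73/0.0073 = 30.0767 s⁻¹
ΔT = η·γ̇²·t_res/(ρ·cp) = [1226 × 30.0767² × 207.066] / [1268 × 2344] = 77.2647 K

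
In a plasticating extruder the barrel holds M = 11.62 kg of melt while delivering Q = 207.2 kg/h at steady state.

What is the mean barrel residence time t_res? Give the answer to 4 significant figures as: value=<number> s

Q_s = Q / 3600 = 207.2 / 3600 = 0.0575556 kg/s
t_res = M / Q_s = 11.62 ÷ 0.0575556 = 201.892 s

value=201.9 s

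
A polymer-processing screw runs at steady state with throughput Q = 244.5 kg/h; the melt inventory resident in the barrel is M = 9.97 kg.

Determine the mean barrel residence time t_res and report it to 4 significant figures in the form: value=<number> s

Q_s = Q / 3600 = 244.5 / 3600 = 0.0679167 kg/s
t_res = M / Q_s = 9.97 / 0.0679167 = 146.798 s

value=146.8 s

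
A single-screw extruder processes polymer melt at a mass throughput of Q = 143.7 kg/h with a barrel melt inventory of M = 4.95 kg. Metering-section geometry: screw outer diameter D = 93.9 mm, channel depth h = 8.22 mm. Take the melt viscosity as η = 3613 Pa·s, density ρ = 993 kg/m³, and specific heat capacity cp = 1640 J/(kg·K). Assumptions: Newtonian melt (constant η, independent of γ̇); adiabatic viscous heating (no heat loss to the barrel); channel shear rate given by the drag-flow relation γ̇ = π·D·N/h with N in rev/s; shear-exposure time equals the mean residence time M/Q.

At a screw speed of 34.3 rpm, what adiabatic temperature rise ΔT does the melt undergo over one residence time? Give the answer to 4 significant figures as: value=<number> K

Q_s = Q / 3600 = 143.7 / 3600 = 0.0399167 kg/s
Mean residence time: t_res = M/Q_s = 4.95 kg / 0.0399167 kg/s = 124.008 s
Geometry in metres: D = 93.9 mm → 0.0939 m, h = 8.22 mm → 0.00822 m; screw speed N = 34.3 rpm = 0.571667 rev/s
γ̇ = π·D·N / h = π · 0.0939 · 0.571667 / 0.00822 = 20.5157 s⁻¹
ΔT = η·γ̇²·t_res/(ρ·cp) = [3613 × 20.5157² × 124.008] / [993 × 1640] = 115.797 K

value=115.8 K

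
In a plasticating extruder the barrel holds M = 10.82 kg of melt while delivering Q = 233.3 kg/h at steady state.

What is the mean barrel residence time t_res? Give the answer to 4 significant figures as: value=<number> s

Throughput in SI: Q_s = 233.3 kg/h ÷ 3600 s/h = 0.0648056 kg/s
t_res = M / Q_s = 10.82 ÷ 0.0648056 = 166.961 s

value=167.0 s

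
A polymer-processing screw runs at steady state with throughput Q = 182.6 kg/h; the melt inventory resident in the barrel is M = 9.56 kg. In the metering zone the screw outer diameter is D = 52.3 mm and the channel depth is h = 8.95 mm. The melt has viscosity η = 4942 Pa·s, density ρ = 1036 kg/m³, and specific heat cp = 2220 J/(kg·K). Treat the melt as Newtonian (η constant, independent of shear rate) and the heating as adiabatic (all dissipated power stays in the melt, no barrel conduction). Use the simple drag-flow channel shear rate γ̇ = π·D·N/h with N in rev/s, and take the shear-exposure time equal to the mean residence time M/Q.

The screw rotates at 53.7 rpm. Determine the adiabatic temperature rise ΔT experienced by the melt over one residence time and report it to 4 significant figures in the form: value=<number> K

Throughput in SI: Q_s = 182.6 kg/h ÷ 3600 s/h = 0.0507222 kg/s
t_res = M / Q_s = 9.56 / 0.0507222 = 188.478 s
Geometry in metres: D = 52.3 mm → 0.0523 m, h = 8.95 mm → 0.00895 m; screw speed N = 53.7 rpm = 0.895 rev/s
γ̇ = π D N / h = (π)(0.0523)(0.895) / 0.00895 = 16.4305 s⁻¹
ΔT = η·γ̇²·t_res / (ρ·cp) = 4942 · (16.4305)² · 188.478 / (1036 · 2220) = 109.333 K

value=109.3 K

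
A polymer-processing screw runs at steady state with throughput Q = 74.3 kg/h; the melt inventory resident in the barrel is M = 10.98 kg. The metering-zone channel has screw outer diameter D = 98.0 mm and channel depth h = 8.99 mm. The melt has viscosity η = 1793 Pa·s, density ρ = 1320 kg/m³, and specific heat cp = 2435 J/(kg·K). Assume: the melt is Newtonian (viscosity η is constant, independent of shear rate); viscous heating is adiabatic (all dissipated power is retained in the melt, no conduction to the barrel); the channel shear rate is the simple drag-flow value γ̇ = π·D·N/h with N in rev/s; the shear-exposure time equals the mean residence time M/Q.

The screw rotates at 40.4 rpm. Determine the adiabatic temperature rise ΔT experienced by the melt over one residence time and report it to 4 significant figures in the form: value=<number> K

Convert throughput: Q = 74.3 kg/h = 74.3/3600 = 0.0206389 kg/s
t_res = M / Q_s = 10.98 ÷ 0.0206389 = 532.005 s
Geometry in metres: D = 98.0 mm → 0.098 m, h = 8.99 mm → 0.00899 m; screw speed N = 40.4 rpm = 0.673333 rev/s
γ̇ = π·D·N / h = π · 0.098 · 0.673333 / 0.00899 = 23.0593 s⁻¹
ΔT = η·γ̇²·t_res / (ρ·cp) = 1793 · (23.0593)² · 532.005 / (1320 · 2435) = 157.803 K

value=157.8 K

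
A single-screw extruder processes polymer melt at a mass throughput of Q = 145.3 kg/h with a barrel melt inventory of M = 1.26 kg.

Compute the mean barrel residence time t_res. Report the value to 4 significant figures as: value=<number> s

value=31.22 s

Throughput in SI: Q_s = 145.3 kg/h ÷ 3600 s/h = 0.0403611 kg/s
t_res = M / Q_s = 1.26 ÷ 0.0403611 = 31.2182 s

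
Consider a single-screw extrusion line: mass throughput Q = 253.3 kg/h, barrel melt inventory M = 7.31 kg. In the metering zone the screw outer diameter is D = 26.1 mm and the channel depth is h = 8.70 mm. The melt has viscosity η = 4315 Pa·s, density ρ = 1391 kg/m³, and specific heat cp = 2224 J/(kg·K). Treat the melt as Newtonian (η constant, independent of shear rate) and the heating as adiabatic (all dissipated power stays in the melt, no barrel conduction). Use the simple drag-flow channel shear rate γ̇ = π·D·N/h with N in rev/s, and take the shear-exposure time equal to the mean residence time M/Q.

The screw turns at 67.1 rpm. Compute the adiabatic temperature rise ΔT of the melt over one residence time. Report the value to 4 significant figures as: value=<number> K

value=16.10 K

Convert throughput: Q = 253.3 kg/h = 253.3/3600 = 0.0703611 kg/s
t_res = M / Q_s = 7.31 ÷ 0.0703611 = 103.893 s
Geometry in metres: D = 26.1 mm → 0.0261 m, h = 8.70 mm → 0.0087 m; screw speed N = 67.1 rpm = 1.11833 rev/s
Shear rate: γ̇ = πDN/h = π·0.0261·1.11833/0.0087 = 10.54 s⁻¹
ΔT = η·γ̇²·t_res / (ρ·cp) = 4315 · (10.54)² · 103.893 / (1391 · 2224) = 16.0986 K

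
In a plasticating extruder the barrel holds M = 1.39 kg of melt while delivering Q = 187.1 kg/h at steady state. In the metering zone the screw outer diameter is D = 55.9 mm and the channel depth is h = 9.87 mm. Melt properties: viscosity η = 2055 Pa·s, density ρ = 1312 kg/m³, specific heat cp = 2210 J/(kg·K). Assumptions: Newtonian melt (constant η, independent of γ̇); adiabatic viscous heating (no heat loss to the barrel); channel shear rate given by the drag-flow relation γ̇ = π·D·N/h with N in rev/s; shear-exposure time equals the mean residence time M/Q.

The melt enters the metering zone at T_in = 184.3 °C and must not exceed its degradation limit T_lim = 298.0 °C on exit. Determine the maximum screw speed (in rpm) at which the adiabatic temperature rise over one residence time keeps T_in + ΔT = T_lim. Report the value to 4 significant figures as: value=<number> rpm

value=261.2 rpm

Q_s = Q / 3600 = 187.1 / 3600 = 0.0519722 kg/s
Mean residence time: t_res = M/Q_s = 1.39 kg / 0.0519722 kg/s = 26.7451 s
Convert to metres: D = 0.0559 m, h = 0.00987 m
ΔT_a = T_lim − T_in = 298.0 − 184.3 = 113.7 K
γ̇_max² = ΔT_a·ρ·cp / (η·t_res) = [113.7 × 1312 × 2210] / [2055 × 26.7451] = 5998.34 s⁻²
γ̇_max = √5998.34 = 77.449 s⁻¹
Solve γ̇ = πDN/h for N: N_max = γ̇_max·h/(π·D) = 77.449 × 0.00987 / (π × 0.0559) = 4.35282 rev/s = 261.169 rpm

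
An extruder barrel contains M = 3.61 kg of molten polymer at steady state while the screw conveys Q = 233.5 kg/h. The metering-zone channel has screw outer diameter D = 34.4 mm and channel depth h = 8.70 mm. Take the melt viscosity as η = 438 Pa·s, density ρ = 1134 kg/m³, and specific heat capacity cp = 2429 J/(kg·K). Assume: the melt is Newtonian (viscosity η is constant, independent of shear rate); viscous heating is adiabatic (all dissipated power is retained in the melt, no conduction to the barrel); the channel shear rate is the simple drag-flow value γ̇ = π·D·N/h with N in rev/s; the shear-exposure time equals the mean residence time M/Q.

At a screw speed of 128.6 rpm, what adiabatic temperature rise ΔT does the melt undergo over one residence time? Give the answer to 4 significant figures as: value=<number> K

value=6.274 K

Convert throughput: Q = 233.5 kg/h = 233.5/3600 = 0.0648611 kg/s
t_res = M / Q_s = 3.61 / 0.0648611 = 55.6574 s
Convert to SI: D = 0.0344 m, h = 0.0087 m, N = 128.6/60 = 2.14333 rev/s
γ̇ = π·D·N / h = π · 0.0344 · 2.14333 / 0.0087 = 26.6243 s⁻¹
ΔT = η·γ̇²·t_res/(ρ·cp) = [438 × 26.6243² × 55.6574] / [1134 × 2429] = 6.27356 K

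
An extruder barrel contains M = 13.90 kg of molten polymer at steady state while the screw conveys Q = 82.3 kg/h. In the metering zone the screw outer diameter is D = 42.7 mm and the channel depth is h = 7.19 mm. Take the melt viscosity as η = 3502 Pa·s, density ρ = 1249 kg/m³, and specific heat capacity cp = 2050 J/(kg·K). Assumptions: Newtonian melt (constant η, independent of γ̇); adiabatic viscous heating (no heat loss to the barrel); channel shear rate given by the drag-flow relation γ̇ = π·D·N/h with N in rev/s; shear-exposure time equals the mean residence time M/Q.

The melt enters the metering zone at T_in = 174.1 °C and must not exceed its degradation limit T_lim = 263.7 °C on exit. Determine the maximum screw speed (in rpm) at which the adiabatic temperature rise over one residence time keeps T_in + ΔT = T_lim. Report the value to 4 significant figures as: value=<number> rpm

Throughput in SI: Q_s = 82.3 kg/h ÷ 3600 s/h = 0.0228611 kg/s
Mean residence time: t_res = M/Q_s = 13.90 kg / 0.0228611 kg/s = 608.019 s
Geometry in SI: D = 42.7 mm → 0.0427 m, h = 7.19 mm → 0.00719 m
ΔT_a = T_lim − T_in = 263.7 °C − 174.1 °C = 89.6 K
γ̇_max² = ΔT_a·ρ·cp / (η·t_res) = [89.6 × 1249 × 2050] / [3502 × 608.019] = 107.743 s⁻²
γ̇_max = √107.743 = 10.38 s⁻¹
N_max = γ̇_max·h / (π·D) = 10.38 · 0.00719 / (π · 0.0427) = 0.556348 rev/s = 33.3809 rpm

value=33.38 rpm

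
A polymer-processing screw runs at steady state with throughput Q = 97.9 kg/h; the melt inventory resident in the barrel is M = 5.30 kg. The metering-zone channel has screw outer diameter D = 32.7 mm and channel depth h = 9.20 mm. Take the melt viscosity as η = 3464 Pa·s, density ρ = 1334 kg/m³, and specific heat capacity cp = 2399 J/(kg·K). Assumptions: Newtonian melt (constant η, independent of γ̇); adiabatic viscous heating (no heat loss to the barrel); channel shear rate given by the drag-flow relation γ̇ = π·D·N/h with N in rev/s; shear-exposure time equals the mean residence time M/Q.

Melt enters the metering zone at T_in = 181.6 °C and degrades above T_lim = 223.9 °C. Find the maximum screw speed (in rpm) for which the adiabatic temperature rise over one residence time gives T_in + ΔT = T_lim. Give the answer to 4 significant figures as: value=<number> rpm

Throughput in SI: Q_s = 97.9 kg/h ÷ 3600 s/h = 0.0271944 kg/s
t_res = M / Q_s = 5.30 ÷ 0.0271944 = 194.893 s
Convert to metres: D = 0.0327 m, h = 0.0092 m
ΔT_a = T_lim − T_in = 223.9 − 181.6 = 42.3 K
Invert ΔT = ηγ̇²t_res/(ρcp) for γ̇: γ̇_max² = ΔT_a ρ cp / (η t_res) = 42.3·1334·2399 / (3464·194.893) = 200.518 s⁻²
γ̇_max = √200.518 = 14.1604 s⁻¹
Solve γ̇ = πDN/h for N: N_max = γ̇_max·h/(π·D) = 14.1604 × 0.0092 / (π × 0.0327) = 1.26814 rev/s = 76.0883 rpm

value=76.09 rpm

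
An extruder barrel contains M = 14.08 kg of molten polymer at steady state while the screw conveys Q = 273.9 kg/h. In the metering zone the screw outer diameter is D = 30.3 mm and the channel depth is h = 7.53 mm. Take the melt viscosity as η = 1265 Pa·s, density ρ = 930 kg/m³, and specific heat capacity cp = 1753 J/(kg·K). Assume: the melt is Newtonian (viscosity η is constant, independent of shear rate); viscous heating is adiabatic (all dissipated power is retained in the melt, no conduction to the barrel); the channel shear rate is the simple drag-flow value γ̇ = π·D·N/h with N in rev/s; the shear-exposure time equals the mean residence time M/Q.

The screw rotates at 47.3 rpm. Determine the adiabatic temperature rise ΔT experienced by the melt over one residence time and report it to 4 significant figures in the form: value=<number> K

Throughput in SI: Q_s = 273.9 kg/h ÷ 3600 s/h = 0.0760833 kg/s
t_res = M / Q_s = 14.08 ÷ 0.0760833 = 185.06 s
D = 30.3 mm = 0.0303 m;  h = 7.53 mm = 0.00753 m;  N = 47.3 rpm / 60 = 0.788333 rev/s
γ̇ = π·D·N / h = π · 0.0303 · 0.788333 / 0.00753 = 9.96569 s⁻¹
ΔT = η·γ̇²·t_res / (ρ·cp) = 1265 · (9.96569)² · 185.06 / (930 · 1753) = 14.2611 K

value=14.26 K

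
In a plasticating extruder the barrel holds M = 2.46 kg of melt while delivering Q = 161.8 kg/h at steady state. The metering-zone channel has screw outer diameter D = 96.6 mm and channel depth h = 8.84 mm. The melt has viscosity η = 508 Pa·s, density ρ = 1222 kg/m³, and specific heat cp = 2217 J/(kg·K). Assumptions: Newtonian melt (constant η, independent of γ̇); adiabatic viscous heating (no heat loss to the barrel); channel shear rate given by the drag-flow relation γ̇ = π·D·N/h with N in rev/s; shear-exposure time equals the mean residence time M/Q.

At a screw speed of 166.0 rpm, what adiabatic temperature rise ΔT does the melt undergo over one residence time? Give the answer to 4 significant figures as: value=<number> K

Throughput in SI: Q_s = 161.8 kg/h ÷ 3600 s/h = 0.0449444 kg/s
Mean residence time: t_res = M/Q_s = 2.46 kg / 0.0449444 kg/s = 54.7342 s
Convert to SI: D = 0.0966 m, h = 0.00884 m, N = 166.0/60 = 2.76667 rev/s
γ̇ = π·D·N / h = π · 0.0966 · 2.76667 / 0.00884 = 94.9799 s⁻¹
ΔT = η·γ̇²·t_res / (ρ·cp) = 508 · (94.9799)² · 54.7342 / (1222 · 2217) = 92.5868 K

value=92.59 K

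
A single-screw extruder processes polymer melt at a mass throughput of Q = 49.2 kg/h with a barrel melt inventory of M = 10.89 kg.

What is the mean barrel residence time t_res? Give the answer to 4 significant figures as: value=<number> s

Convert throughput: Q = 49.2 kg/h = 49.2/3600 = 0.0136667 kg/s
t_res = M / Q_s = 10.89 ÷ 0.0136667 = 796.829 s

value=796.8 s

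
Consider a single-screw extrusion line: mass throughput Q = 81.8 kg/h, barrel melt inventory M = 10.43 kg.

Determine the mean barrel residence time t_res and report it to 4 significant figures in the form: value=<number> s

Q_s = Q / 3600 = 81.8 / 3600 = 0.0227222 kg/s
t_res = M / Q_s = 10.43 / 0.0227222 = 459.022 s

value=459.0 s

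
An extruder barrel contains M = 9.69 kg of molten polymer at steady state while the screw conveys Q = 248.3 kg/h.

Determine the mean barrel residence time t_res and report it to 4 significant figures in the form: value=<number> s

Convert throughput: Q = 248.3 kg/h = 248.3/3600 = 0.0689722 kg/s
t_res = M / Q_s = 9.69 ÷ 0.0689722 = 140.491 s

value=140.5 s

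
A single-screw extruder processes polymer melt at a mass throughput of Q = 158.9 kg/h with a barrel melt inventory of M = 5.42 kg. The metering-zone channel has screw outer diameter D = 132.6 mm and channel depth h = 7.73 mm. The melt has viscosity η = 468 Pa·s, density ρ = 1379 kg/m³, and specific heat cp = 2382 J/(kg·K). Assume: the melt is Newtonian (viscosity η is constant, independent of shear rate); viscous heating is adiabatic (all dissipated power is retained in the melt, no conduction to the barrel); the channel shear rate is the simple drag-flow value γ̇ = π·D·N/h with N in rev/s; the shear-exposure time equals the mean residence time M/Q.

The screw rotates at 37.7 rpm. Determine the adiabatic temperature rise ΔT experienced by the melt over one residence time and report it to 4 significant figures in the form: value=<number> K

Convert throughput: Q = 158.9 kg/h = 158.9/3600 = 0.0441389 kg/s
Mean residence time: t_res = M/Q_s = 5.42 kg / 0.0441389 kg/s = 122.794 s
Geometry in metres: D = 132.6 mm → 0.1326 m, h = 7.73 mm → 0.00773 m; screw speed N = 37.7 rpm = 0.628333 rev/s
γ̇ = π·D·N / h = π · 0.1326 · 0.628333 / 0.00773 = 33.8613 s⁻¹
ΔT = η·γ̇²·t_res/(ρ·cp) = [468 × 33.8613² × 122.794] / [1379 × 2382] = 20.0598 K

value=20.06 K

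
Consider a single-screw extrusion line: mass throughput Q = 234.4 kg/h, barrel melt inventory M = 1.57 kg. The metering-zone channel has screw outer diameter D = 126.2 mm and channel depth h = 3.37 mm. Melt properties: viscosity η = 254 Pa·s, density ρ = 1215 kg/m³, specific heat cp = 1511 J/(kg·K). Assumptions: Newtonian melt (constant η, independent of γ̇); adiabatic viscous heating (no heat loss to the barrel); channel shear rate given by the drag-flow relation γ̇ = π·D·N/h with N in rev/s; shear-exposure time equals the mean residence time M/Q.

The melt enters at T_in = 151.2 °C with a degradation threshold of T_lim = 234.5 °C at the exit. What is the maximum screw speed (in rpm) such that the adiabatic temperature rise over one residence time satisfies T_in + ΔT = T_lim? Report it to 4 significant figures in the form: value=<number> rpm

value=80.59 rpm

Throughput in SI: Q_s = 234.4 kg/h ÷ 3600 s/h = 0.0651111 kg/s
t_res = M / Q_s = 1.57 / 0.0651111 = 24.1126 s
D = 126.2 mm = 0.1262 m;  h = 3.37 mm = 0.00337 m
ΔT_a = T_lim − T_in = 234.5 °C − 151.2 °C = 83.3 K
γ̇_max² = ΔT_a·ρ·cp / (η·t_res) = [83.3 × 1215 × 1511] / [254 × 24.1126] = 24969.4 s⁻²
γ̇_max = √24969.4 = 158.017 s⁻¹
Solve γ̇ = πDN/h for N: N_max = γ̇_max·h/(π·D) = 158.017 × 0.00337 / (π × 0.1262) = 1.34315 rev/s = 80.589 rpm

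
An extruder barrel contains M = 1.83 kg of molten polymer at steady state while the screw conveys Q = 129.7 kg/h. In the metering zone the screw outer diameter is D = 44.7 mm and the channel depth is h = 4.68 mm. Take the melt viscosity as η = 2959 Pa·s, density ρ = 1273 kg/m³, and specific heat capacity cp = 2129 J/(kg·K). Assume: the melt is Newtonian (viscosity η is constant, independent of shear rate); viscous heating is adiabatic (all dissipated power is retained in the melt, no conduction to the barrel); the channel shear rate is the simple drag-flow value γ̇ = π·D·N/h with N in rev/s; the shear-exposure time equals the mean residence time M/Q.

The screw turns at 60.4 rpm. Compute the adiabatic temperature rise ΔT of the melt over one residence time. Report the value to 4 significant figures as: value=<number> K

value=50.60 K

Convert throughput: Q = 129.7 kg/h = 129.7/3600 = 0.0360278 kg/s
t_res = M / Q_s = 1.83 / 0.0360278 = 50.7941 s
Convert to SI: D = 0.0447 m, h = 0.00468 m, N = 60.4/60 = 1.00667 rev/s
γ̇ = π·D·N / h = π · 0.0447 · 1.00667 / 0.00468 = 30.2063 s⁻¹
Adiabatic rise: ΔT = η γ̇² t_res / (ρ cp) = 2959·(30.2063)²·50.7941 / (1273·2129) = 50.5998 K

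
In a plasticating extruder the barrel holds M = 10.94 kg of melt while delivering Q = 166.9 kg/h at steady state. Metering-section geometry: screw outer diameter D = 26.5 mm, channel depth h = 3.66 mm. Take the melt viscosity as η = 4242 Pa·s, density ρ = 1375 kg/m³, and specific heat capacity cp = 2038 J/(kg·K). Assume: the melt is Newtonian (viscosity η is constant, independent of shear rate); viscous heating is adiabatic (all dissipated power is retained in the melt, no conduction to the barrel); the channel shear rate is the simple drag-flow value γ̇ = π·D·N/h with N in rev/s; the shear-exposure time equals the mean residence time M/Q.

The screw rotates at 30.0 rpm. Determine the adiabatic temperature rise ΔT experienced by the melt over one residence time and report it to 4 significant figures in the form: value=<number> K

Convert throughput: Q = 166.9 kg/h = 166.9/3600 = 0.0463611 kg/s
Mean residence time: t_res = M/Q_s = 10.94 kg / 0.0463611 kg/s = 235.974 s
D = 26.5 mm = 0.0265 m;  h = 3.66 mm = 0.00366 m;  N = 30.0 rpm / 60 = 0.5 rev/s
γ̇ = π D N / h = (π)(0.0265)(0.5) / 0.00366 = 11.3733 s⁻¹
ΔT = η·γ̇²·t_res/(ρ·cp) = [4242 × 11.3733² × 235.974] / [1375 × 2038] = 46.2058 K

value=46.21 K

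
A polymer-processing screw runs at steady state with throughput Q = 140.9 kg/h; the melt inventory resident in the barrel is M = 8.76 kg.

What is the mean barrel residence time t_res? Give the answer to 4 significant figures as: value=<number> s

Convert throughput: Q = 140.9 kg/h = 140.9/3600 = 0.0391389 kg/s
t_res = M / Q_s = 8.76 ÷ 0.0391389 = 223.818 s

value=223.8 s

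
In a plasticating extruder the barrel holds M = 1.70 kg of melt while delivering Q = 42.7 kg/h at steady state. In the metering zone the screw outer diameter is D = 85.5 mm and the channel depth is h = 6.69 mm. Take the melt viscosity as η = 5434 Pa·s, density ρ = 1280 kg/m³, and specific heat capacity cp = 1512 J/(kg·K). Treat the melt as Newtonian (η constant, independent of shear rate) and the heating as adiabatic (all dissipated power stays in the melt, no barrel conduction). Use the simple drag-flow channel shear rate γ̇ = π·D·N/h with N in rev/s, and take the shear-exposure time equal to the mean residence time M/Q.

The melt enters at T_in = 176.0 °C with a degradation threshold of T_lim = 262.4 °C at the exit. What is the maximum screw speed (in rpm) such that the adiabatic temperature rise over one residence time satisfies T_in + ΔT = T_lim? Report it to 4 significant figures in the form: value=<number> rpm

Q_s = Q / 3600 = 42.7 / 3600 = 0.0118611 kg/s
Mean residence time: t_res = M/Q_s = 1.70 kg / 0.0118611 kg/s = 143.326 s
Geometry in SI: D = 85.5 mm → 0.0855 m, h = 6.69 mm → 0.00669 m
ΔT_a = T_lim − T_in = 262.4 °C − 176.0 °C = 86.4 K
Invert ΔT = ηγ̇²t_res/(ρcp) for γ̇: γ̇_max² = ΔT_a ρ cp / (η t_res) = 86.4·1280·1512 / (5434·143.326) = 214.7 s⁻²
γ̇_max = sqrt(214.7) = 14.6526 s⁻¹
N_max = γ̇_max h / (πD) = 14.6526·0.00669/(π·0.0855) = 0.364944 rev/s → ×60 = 21.8966 rpm

value=21.90 rpm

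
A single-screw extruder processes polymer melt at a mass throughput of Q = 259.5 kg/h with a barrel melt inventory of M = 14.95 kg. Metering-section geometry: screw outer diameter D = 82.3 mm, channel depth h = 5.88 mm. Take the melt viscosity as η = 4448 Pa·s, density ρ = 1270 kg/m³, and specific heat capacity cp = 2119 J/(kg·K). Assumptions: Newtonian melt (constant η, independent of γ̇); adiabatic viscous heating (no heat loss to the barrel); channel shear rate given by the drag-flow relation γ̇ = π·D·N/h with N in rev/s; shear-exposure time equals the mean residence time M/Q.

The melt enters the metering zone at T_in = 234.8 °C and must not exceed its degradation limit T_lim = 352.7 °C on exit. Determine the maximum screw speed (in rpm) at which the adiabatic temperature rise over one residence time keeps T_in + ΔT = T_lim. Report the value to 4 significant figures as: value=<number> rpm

value=25.31 rpm

Q_s = Q / 3600 = 259.5 / 3600 = 0.0720833 kg/s
Mean residence time: t_res = M/Q_s = 14.95 kg / 0.0720833 kg/s = 207.399 s
D = 82.3 mm = 0.0823 m;  h = 5.88 mm = 0.00588 m
Allowable rise: ΔT_a = T_lim − T_in = 352.7 − 234.8 = 117.9 K
Invert ΔT = ηγ̇²t_res/(ρcp) for γ̇: γ̇_max² = ΔT_a ρ cp / (η t_res) = 117.9·1270·2119 / (4448·207.399) = 343.936 s⁻²
γ̇_max = √343.936 = 18.5455 s⁻¹
N_max = γ̇_max·h / (π·D) = 18.5455 · 0.00588 / (π · 0.0823) = 0.421761 rev/s = 25.3057 rpm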